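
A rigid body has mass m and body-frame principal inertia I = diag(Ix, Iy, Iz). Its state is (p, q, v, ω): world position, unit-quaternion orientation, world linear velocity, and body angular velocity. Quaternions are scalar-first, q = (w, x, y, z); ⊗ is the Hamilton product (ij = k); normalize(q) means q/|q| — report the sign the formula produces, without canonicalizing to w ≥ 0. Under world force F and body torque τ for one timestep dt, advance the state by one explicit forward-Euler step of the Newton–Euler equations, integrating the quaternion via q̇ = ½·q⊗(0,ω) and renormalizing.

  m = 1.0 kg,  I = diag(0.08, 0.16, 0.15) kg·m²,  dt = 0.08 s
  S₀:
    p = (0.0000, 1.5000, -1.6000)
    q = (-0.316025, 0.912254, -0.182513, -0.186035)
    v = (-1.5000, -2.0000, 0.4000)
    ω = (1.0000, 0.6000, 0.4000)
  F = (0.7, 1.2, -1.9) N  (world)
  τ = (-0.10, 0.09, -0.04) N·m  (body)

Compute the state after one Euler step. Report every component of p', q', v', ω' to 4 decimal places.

a = (0.7000, 1.2000, -1.9000)
p + v·dt = (-0.1200, 1.3400, -1.5680)
v' = v + a·dt = (-1.4440, -1.9040, 0.2480)
precession coupling ω×(Iω) = (-0.0024, -0.0280, 0.0480)
(τ − ω×Iω)/I = (-1.2200, 0.7375, -0.5867)
new body rate ω' = (0.9024, 0.6590, 0.3531)
q⊗(0,ω) = (-0.7283322, -0.2774092, -0.7405516, 0.6034554)
updated quaternion q' = (-0.3447, 0.9001, -0.2119, -0.1617)

p' = (-0.1200, 1.3400, -1.5680)
q' = (-0.3447, 0.9001, -0.2119, -0.1617)
v' = (-1.4440, -1.9040, 0.2480)
ω' = (0.9024, 0.6590, 0.3531)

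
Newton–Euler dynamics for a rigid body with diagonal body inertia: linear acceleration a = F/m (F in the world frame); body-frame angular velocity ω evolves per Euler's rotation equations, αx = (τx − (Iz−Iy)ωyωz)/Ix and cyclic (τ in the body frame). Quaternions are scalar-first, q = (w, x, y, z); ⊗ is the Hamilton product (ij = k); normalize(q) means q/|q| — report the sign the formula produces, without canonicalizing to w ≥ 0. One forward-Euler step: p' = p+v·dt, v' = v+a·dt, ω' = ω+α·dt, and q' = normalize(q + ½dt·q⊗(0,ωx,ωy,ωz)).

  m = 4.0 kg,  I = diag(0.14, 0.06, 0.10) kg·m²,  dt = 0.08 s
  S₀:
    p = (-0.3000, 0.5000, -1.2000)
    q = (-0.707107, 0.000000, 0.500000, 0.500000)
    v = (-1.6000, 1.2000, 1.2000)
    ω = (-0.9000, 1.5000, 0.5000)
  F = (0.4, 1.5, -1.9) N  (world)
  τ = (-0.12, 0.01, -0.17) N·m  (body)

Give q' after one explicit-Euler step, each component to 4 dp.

q' = (-0.7451, 0.0054, 0.4384, 0.5025)

Hamilton product q⊗(0,ω) = (-1.0000000, 0.1363963, -1.5106605, 0.0964465)
q + ½dt·q⊗(0,ω), renormalized = (-0.7451, 0.0054, 0.4384, 0.5025)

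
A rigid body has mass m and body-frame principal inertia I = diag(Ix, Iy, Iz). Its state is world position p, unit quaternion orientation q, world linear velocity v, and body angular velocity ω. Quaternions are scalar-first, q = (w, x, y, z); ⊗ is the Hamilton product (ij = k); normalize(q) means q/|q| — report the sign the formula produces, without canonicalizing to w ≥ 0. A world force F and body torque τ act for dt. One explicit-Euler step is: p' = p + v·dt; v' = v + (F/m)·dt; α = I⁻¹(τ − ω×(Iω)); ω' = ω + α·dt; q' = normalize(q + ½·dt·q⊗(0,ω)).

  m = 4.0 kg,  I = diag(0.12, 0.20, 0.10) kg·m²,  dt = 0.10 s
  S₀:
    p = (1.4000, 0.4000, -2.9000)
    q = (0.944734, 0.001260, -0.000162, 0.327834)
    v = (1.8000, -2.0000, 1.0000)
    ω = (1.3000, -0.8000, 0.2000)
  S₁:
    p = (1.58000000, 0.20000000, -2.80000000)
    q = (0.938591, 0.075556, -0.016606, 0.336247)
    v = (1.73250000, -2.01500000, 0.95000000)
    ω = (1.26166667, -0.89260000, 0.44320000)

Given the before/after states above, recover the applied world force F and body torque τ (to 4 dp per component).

F = (-2.7000, -0.6000, -2.0000)
τ = (-0.0300, -0.1800, 0.1600)

v₁ − v₀ = (-0.06750000, -0.01500000, -0.05000000)
m·(v₁−v₀)/dt = (-2.7000, -0.6000, -2.0000)
rate change Δω = (-0.03833333, -0.09260000, 0.24320000)
precession coupling = (0.0160, 0.0052, -0.0832)
I·α + gyro = (-0.0300, -0.1800, 0.1600)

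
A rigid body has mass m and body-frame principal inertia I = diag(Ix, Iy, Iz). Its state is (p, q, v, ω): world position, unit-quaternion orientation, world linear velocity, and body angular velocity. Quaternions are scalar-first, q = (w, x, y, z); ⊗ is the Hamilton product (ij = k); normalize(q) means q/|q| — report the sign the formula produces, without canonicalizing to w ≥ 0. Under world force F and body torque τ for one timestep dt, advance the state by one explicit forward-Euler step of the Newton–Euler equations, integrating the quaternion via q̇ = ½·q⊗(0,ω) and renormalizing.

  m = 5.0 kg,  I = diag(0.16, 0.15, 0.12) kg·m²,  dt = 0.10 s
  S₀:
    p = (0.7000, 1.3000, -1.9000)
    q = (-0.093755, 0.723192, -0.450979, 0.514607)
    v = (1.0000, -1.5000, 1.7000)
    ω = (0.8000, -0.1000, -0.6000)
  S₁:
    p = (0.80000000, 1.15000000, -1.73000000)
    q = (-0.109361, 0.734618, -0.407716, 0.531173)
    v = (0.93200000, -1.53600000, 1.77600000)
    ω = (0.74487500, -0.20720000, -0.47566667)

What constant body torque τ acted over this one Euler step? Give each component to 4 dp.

τ = (-0.0900, -0.1800, 0.1500)

ω₁ − ω₀ = (-0.05512500, -0.10720000, 0.12433333)
ω₀×(Iω₀) = (-0.0018, -0.0192, 0.0008)
τ = I·(Δω/dt) + ω₀×(Iω₀) = (-0.0900, -0.1800, 0.1500)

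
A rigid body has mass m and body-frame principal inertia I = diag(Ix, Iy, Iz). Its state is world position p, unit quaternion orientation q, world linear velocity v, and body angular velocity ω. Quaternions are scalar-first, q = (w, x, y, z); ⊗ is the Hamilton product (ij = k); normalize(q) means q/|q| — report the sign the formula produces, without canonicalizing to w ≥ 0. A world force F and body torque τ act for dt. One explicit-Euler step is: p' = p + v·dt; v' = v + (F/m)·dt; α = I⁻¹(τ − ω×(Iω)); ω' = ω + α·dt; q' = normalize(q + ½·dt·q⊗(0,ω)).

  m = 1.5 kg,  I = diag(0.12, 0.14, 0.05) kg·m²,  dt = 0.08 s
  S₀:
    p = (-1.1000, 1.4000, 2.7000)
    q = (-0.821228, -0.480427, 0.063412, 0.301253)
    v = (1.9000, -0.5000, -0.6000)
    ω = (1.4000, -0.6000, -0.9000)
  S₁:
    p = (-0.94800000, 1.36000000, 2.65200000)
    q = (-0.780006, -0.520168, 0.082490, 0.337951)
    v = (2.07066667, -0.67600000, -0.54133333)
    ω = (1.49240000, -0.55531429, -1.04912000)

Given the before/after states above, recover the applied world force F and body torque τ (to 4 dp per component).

Δω = ω₁−ω₀ = (0.09240000, 0.04468571, -0.14912000)
ω₀×(Iω₀) = (-0.0486, -0.0882, -0.0168)
τ = I·(Δω/dt) + ω₀×(Iω₀) = (0.0900, -0.0100, -0.1100)
velocity change Δv = (0.17066667, -0.17600000, 0.05866667)
m·(v₁−v₀)/dt = (3.2000, -3.3000, 1.1000)

F = (3.2000, -3.3000, 1.1000)
τ = (0.0900, -0.0100, -0.1100)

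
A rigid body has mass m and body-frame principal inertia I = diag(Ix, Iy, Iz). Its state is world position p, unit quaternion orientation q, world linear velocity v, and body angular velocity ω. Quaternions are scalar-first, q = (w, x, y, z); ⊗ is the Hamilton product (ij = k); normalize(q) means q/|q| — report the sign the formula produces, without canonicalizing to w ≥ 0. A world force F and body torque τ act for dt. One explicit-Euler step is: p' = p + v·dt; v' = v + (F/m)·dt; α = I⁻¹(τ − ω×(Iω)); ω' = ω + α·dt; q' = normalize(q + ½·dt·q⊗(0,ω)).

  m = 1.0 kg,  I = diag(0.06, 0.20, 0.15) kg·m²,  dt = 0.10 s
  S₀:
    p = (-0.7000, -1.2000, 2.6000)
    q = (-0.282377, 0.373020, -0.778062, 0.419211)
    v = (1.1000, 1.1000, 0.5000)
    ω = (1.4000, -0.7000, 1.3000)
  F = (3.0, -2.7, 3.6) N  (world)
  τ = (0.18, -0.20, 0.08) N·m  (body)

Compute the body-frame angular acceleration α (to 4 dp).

α = (2.2417, -0.1810, 1.4480)

ω×(Iω) gyroscopic = (0.0455, -0.1638, -0.1372)
angular accel α = (2.2417, -0.1810, 1.4480)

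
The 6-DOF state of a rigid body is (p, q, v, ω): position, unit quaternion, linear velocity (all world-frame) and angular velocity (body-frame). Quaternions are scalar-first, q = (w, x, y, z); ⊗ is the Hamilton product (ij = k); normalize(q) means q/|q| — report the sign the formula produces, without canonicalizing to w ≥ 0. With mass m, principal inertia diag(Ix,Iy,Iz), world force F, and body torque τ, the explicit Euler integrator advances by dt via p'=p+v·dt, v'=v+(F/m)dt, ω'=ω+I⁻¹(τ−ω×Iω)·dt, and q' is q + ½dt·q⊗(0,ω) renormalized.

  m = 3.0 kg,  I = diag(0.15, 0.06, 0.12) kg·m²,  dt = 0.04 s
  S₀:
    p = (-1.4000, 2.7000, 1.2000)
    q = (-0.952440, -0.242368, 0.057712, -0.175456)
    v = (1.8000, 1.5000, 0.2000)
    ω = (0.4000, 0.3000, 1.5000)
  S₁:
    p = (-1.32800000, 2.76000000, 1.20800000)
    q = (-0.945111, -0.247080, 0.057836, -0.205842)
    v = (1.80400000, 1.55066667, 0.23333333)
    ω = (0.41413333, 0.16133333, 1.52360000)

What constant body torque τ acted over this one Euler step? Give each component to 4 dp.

τ = (0.0800, -0.1900, 0.0600)

ω₁ − ω₀ = (0.01413333, -0.13866667, 0.02360000)
ω₀×(Iω₀) = (0.0270, 0.0180, -0.0108)
I·α + gyro = (0.0800, -0.1900, 0.0600)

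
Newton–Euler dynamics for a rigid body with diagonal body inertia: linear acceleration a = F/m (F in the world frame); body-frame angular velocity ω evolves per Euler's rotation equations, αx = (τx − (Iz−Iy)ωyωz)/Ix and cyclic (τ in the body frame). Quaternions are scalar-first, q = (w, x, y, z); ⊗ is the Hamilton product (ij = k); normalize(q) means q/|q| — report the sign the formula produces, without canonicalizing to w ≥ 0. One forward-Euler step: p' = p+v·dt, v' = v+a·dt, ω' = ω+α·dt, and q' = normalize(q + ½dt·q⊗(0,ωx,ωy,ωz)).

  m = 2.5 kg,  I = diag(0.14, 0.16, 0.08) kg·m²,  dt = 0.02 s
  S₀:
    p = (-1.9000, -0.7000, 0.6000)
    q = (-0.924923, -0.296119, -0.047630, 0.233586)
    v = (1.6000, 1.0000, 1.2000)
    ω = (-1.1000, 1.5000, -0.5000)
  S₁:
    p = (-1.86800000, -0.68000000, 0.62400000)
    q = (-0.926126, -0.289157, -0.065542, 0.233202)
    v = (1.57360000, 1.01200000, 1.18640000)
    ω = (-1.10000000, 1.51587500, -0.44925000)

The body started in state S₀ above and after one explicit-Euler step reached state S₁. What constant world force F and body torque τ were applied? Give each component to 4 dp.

v₁ − v₀ = (-0.02640000, 0.01200000, -0.01360000)
applied force F = (-3.3000, 1.5000, -1.7000)
rate change Δω = (0.00000000, 0.01587500, 0.05075000)
applied torque τ = (0.0600, 0.1600, 0.1700)

F = (-3.3000, 1.5000, -1.7000)
τ = (0.0600, 0.1600, 0.1700)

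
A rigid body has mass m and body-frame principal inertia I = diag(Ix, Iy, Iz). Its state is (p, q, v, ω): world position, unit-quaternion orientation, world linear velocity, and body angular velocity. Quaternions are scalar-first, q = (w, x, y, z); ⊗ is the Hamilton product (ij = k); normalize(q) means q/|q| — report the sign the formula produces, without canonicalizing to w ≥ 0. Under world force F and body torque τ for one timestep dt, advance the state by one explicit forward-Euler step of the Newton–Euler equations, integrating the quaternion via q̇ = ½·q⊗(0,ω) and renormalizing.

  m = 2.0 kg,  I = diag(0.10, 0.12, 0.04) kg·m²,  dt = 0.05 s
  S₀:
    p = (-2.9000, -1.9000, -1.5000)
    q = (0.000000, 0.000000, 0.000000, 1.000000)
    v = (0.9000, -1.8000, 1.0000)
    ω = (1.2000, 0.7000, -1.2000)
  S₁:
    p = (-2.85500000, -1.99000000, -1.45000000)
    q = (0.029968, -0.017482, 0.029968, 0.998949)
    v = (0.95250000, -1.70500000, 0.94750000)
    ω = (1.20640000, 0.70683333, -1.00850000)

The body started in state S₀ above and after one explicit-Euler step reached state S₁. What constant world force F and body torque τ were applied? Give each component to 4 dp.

v₁ − v₀ = (0.05250000, 0.09500000, -0.05250000)
applied force F = (2.1000, 3.8000, -2.1000)
rate change Δω = (0.00640000, 0.00683333, 0.19150000)
ω₀×(Iω₀) = (0.0672, -0.0864, 0.0168)
I·α + gyro = (0.0800, -0.0700, 0.1700)

F = (2.1000, 3.8000, -2.1000)
τ = (0.0800, -0.0700, 0.1700)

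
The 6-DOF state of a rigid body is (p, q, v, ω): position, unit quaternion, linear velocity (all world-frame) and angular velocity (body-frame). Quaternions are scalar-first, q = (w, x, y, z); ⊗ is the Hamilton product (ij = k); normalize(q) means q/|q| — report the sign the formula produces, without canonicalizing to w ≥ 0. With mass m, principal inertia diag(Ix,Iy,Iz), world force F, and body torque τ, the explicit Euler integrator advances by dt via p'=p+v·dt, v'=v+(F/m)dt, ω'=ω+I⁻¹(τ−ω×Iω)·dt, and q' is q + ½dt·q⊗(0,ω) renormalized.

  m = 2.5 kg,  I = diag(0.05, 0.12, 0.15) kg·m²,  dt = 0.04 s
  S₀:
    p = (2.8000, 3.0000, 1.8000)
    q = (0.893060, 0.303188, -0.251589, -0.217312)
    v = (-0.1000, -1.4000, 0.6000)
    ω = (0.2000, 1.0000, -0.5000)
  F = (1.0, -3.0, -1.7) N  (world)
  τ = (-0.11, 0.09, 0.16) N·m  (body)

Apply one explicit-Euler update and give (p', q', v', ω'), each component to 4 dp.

gyro term ω×Iω = (-0.0150, 0.0100, 0.0140)
angular accel α = (-1.9000, 0.6667, 0.9733)
new body rate ω' = (0.1240, 1.0267, -0.4611)
2q̇ = q⊗(0,ω) = (0.0822954, 0.5217185, 1.0011916, -0.0930242)
q + ½dt·q⊗(0,ω), renormalized = (0.8945, 0.3135, -0.2315, -0.2191)
a = F/m = (0.4000, -1.2000, -0.6800)
new position p' = (2.7960, 2.9440, 1.8240)
new velocity v' = (-0.0840, -1.4480, 0.5728)

p' = (2.7960, 2.9440, 1.8240)
q' = (0.8945, 0.3135, -0.2315, -0.2191)
v' = (-0.0840, -1.4480, 0.5728)
ω' = (0.1240, 1.0267, -0.4611)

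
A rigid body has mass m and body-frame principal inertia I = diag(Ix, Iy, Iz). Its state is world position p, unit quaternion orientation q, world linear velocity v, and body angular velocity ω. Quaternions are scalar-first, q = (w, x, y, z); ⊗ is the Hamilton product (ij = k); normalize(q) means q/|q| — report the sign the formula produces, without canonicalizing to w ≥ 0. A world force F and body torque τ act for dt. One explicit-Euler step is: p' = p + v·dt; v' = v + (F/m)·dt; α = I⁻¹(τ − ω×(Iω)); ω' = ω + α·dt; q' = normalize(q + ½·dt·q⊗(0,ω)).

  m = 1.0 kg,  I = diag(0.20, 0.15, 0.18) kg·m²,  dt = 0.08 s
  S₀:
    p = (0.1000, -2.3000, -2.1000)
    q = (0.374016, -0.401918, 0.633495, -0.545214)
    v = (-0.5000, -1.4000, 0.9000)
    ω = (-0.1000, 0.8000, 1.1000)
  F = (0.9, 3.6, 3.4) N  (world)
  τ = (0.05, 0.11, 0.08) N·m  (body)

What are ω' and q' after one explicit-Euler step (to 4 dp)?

ω' = (-0.0906, 0.8598, 1.1338)
q' = (0.3756, -0.3576, 0.6643, -0.5383)

(τ − ω×Iω)/I = (0.1180, 0.7480, 0.4222)
new body rate ω' = (-0.0906, 0.8598, 1.1338)
Hamilton product q⊗(0,ω) = (0.0527476, 1.0956141, 0.7958440, 0.1532327)
updated quaternion q' = (0.3756, -0.3576, 0.6643, -0.5383)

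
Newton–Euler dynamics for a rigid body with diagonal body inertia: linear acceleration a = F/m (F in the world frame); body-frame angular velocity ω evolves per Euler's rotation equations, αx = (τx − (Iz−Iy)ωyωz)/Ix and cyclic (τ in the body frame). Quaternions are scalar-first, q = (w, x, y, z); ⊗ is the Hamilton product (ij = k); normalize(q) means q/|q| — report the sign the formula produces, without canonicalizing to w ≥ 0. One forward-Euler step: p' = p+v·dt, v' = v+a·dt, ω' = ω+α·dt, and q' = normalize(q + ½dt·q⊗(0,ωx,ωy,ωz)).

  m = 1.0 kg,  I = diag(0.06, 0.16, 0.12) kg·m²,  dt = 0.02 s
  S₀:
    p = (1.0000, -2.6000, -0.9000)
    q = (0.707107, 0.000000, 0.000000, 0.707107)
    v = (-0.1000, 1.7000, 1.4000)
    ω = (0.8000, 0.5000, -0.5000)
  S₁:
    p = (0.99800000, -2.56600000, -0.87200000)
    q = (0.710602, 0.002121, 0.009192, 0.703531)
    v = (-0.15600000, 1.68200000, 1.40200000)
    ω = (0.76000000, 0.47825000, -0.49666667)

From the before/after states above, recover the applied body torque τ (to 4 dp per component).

τ = (-0.1100, -0.1500, 0.0600)

ω₁ − ω₀ = (-0.04000000, -0.02175000, 0.00333333)
precession coupling = (0.0100, 0.0240, 0.0400)
I·α + gyro = (-0.1100, -0.1500, 0.0600)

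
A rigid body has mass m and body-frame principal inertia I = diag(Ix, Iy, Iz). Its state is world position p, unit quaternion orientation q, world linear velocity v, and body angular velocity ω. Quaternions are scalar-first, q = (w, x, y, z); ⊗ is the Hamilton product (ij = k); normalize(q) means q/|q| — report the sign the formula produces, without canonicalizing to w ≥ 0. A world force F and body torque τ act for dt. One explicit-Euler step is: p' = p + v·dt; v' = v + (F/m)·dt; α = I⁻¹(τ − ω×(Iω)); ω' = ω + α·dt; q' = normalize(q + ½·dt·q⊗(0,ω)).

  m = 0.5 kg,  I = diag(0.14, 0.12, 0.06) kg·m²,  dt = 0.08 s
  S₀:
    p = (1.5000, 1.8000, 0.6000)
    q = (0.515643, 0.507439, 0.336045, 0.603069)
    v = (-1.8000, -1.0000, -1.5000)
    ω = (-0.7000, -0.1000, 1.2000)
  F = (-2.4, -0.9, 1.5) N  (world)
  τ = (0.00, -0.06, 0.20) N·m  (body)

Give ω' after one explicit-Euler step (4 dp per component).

angular accel α = (-0.0514, 0.0600, 3.3567)
ω + α·dt = (-0.7041, -0.0952, 1.4685)

ω' = (-0.7041, -0.0952, 1.4685)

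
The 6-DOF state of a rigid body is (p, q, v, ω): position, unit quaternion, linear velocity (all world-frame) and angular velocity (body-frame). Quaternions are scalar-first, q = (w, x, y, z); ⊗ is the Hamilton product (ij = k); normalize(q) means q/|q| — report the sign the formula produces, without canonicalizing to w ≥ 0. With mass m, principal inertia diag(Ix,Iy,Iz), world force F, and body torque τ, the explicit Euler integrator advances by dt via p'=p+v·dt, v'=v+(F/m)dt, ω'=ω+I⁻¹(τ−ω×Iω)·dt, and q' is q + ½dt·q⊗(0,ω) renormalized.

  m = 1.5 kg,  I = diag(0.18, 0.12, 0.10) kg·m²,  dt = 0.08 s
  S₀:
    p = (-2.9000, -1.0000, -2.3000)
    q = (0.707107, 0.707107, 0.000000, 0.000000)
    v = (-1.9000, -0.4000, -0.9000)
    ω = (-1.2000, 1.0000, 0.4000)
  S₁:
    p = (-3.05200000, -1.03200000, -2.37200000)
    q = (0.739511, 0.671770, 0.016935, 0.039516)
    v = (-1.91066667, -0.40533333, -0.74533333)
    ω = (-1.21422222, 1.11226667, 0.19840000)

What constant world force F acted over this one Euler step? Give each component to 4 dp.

v₁ − v₀ = (-0.01066667, -0.00533333, 0.15466667)
F = m·Δv/dt = (-0.2000, -0.1000, 2.9000)

F = (-0.2000, -0.1000, 2.9000)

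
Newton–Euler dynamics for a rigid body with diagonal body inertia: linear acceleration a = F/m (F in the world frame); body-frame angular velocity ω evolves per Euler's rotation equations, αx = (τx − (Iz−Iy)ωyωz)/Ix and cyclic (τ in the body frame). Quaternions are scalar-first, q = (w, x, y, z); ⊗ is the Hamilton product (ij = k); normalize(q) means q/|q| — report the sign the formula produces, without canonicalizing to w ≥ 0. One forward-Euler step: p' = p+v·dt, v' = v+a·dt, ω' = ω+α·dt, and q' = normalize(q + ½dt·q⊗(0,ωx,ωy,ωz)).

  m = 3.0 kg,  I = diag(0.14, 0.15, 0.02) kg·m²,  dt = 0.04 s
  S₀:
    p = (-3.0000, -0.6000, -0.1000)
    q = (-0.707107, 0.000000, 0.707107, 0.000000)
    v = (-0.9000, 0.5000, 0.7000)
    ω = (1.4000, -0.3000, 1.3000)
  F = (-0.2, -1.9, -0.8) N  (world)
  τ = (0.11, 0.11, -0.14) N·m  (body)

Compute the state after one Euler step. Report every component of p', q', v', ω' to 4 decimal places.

(τ − ω×Iω)/I = (0.4236, -0.7227, -6.7900)
ω + α·dt = (1.4169, -0.3289, 1.0284)
q⊗(0,ω) = (0.2121321, -0.0707107, 0.2121321, -1.9091889)
q' = normalize(q + ½dt·q⊗(0,ω)) = (-0.7023, -0.0014, 0.7108, -0.0382)
p + v·dt = (-3.0360, -0.5800, -0.0720)
v + (F/m)dt = (-0.9027, 0.4747, 0.6893)

p' = (-3.0360, -0.5800, -0.0720)
q' = (-0.7023, -0.0014, 0.7108, -0.0382)
v' = (-0.9027, 0.4747, 0.6893)
ω' = (1.4169, -0.3289, 1.0284)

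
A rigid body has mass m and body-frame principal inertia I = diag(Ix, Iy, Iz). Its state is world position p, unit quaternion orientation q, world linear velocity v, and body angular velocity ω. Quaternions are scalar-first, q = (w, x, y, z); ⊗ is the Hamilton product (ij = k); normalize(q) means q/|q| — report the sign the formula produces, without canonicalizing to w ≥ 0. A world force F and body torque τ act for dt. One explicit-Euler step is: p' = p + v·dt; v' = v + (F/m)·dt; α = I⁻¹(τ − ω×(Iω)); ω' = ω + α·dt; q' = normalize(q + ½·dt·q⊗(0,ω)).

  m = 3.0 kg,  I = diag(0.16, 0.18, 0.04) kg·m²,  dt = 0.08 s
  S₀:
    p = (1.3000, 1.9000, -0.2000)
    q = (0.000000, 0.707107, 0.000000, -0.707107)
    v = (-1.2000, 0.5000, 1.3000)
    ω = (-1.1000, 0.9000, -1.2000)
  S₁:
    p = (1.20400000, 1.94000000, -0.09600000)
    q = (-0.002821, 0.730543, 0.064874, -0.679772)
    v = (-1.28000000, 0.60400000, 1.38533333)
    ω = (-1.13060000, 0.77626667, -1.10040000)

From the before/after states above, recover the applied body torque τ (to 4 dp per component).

τ = (0.0900, -0.1200, 0.0300)

Δω = ω₁−ω₀ = (-0.03060000, -0.12373333, 0.09960000)
applied torque τ = (0.0900, -0.1200, 0.0300)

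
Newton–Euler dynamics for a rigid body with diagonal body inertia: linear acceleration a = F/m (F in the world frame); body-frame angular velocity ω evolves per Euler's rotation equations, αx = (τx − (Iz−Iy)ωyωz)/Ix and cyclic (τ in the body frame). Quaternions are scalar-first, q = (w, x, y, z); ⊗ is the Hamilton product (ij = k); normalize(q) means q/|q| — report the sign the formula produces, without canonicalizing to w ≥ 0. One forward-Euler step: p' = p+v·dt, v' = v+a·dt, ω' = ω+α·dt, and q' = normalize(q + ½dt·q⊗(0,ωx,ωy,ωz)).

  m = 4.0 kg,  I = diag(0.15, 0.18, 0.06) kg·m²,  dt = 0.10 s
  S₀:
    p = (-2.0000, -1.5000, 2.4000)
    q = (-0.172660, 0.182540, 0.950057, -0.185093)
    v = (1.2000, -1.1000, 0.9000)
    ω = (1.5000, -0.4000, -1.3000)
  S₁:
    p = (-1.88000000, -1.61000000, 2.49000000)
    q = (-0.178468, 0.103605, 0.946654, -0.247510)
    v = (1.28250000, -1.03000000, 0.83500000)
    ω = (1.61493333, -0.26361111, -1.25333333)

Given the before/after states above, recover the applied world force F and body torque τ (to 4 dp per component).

F = (3.3000, 2.8000, -2.6000)
τ = (0.1100, 0.0700, 0.0100)

v₁ − v₀ = (0.08250000, 0.07000000, -0.06500000)
applied force F = (3.3000, 2.8000, -2.6000)
rate change Δω = (0.11493333, 0.13638889, 0.04666667)
ω₀×(Iω₀) = (-0.0624, -0.1755, -0.0180)
applied torque τ = (0.1100, 0.0700, 0.0100)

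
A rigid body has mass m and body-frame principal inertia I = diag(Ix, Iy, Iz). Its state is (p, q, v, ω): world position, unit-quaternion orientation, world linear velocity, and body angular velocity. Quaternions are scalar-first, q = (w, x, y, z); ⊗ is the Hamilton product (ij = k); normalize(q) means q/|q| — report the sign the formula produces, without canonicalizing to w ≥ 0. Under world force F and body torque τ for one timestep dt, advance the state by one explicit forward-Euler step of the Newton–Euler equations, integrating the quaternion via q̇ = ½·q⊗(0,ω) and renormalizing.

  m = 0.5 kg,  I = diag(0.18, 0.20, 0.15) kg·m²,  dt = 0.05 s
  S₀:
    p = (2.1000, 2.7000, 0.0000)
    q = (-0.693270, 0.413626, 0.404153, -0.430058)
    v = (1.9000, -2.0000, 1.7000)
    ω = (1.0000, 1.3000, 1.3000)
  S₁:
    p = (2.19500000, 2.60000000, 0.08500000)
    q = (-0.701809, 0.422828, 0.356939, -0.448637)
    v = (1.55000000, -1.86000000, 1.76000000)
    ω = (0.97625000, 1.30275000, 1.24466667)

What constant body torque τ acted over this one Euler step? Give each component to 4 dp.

Δω = ω₁−ω₀ = (-0.02375000, 0.00275000, -0.05533333)
applied torque τ = (-0.1700, 0.0500, -0.1400)

τ = (-0.1700, 0.0500, -0.1400)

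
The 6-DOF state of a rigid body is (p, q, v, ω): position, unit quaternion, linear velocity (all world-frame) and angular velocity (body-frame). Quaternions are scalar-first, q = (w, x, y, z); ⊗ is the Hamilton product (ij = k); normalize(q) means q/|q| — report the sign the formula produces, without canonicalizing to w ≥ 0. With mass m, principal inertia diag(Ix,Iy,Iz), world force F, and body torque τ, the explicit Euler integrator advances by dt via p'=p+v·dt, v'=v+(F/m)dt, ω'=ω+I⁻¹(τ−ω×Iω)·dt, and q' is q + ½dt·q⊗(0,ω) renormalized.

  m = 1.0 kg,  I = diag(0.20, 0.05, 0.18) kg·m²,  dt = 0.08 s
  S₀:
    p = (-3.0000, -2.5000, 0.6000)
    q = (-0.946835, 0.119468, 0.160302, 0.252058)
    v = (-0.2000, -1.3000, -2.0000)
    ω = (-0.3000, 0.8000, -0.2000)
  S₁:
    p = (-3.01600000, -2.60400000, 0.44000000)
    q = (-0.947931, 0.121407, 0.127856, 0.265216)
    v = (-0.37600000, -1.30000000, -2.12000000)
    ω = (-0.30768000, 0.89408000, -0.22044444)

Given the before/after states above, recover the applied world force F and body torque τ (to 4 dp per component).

ω₁ − ω₀ = (-0.00768000, 0.09408000, -0.02044444)
ω₀×(Iω₀) = (-0.0208, 0.0012, 0.0360)
τ = I·(Δω/dt) + ω₀×(Iω₀) = (-0.0400, 0.0600, -0.0100)
velocity change Δv = (-0.17600000, 0.00000000, -0.12000000)
applied force F = (-2.2000, 0.0000, -1.5000)

F = (-2.2000, 0.0000, -1.5000)
τ = (-0.0400, 0.0600, -0.0100)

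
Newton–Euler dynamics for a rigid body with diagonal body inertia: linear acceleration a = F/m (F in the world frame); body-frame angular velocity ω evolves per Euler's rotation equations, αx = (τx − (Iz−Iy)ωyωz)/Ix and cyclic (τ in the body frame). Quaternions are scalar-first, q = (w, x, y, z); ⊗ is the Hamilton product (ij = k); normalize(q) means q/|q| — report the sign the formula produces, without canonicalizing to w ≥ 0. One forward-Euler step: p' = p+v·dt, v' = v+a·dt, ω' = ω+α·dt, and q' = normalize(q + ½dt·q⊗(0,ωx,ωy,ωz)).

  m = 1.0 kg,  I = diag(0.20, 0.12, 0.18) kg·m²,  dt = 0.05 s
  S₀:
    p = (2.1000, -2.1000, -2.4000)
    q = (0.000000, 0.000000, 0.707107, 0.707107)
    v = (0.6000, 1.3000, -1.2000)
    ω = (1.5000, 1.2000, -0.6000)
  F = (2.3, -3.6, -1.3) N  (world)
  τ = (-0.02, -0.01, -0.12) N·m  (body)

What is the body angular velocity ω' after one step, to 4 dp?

gyro term ω×Iω = (-0.0432, -0.0180, -0.1440)
(τ − ω×Iω)/I = (0.1160, 0.0667, 0.1333)
new body rate ω' = (1.5058, 1.2033, -0.5933)

ω' = (1.5058, 1.2033, -0.5933)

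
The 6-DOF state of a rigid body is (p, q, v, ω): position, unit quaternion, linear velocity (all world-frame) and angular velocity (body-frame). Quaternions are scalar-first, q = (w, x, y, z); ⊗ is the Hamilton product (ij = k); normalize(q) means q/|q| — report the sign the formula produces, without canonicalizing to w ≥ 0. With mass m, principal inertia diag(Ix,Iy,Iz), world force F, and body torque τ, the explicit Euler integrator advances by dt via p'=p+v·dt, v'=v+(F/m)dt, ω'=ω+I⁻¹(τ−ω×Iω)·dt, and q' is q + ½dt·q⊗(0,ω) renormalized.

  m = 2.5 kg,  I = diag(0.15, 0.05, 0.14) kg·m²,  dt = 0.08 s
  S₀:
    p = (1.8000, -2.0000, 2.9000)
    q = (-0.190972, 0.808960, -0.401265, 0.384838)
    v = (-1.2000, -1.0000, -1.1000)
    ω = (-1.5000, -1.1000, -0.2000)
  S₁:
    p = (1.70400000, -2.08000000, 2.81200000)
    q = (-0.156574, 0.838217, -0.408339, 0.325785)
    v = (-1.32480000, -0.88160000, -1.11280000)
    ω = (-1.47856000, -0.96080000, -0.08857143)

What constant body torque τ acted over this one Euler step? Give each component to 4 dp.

Δω = ω₁−ω₀ = (0.02144000, 0.13920000, 0.11142857)
precession coupling = (0.0198, 0.0030, -0.1650)
τ = I·(Δω/dt) + ω₀×(Iω₀) = (0.0600, 0.0900, 0.0300)

τ = (0.0600, 0.0900, 0.0300)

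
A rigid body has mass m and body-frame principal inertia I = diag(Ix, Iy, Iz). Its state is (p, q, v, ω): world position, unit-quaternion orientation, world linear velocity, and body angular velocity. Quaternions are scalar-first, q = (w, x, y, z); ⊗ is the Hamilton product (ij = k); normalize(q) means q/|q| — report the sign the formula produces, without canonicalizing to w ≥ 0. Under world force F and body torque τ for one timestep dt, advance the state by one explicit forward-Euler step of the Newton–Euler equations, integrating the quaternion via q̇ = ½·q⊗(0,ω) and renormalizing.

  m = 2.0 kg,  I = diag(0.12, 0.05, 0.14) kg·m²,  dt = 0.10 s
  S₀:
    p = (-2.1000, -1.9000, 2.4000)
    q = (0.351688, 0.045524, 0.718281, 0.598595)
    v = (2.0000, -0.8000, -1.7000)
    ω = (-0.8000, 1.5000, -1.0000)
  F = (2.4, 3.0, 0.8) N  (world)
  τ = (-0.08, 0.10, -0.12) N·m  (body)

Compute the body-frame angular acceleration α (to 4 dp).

α = (0.4583, 2.3200, -1.4571)

precession coupling ω×(Iω) = (-0.1350, -0.0160, 0.0840)
angular accel α = (0.4583, 2.3200, -1.4571)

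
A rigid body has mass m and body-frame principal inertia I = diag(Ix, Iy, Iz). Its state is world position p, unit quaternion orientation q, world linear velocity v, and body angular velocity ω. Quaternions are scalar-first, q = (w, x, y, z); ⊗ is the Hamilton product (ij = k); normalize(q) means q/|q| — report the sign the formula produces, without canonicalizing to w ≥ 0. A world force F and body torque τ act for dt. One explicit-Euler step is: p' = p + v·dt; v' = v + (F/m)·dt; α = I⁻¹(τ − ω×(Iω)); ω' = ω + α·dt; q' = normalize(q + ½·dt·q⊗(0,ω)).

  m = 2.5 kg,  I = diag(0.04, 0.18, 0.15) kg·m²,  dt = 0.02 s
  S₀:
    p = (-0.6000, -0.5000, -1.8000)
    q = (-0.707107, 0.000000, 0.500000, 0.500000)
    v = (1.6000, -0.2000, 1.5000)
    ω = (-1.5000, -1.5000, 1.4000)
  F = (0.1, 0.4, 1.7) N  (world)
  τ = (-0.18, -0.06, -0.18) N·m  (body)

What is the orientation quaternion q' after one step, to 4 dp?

Hamilton product q⊗(0,ω) = (0.0500000, 2.5106605, 0.3106605, -0.2399498)
updated quaternion q' = (-0.7064, 0.0251, 0.5029, 0.4974)

q' = (-0.7064, 0.0251, 0.5029, 0.4974)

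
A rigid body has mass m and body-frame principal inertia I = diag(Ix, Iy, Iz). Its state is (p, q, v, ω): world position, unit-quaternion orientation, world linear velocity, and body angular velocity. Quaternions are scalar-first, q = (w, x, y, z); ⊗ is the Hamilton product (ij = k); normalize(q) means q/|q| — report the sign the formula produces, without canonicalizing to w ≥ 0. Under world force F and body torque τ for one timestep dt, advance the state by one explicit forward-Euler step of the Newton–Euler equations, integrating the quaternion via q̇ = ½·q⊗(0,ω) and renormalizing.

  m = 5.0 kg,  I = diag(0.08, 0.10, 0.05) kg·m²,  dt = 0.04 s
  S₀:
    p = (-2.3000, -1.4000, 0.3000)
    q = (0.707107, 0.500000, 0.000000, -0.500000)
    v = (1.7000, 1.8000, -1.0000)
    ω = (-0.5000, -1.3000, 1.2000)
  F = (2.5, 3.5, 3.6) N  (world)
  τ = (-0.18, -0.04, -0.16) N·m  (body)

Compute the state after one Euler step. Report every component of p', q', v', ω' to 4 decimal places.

p' = (-2.2320, -1.3280, 0.2600)
q' = (0.7236, 0.4796, -0.0254, -0.4957)
v' = (1.7200, 1.8280, -0.9712)
ω' = (-0.6290, -1.3088, 1.0616)

precession coupling ω×(Iω) = (0.0780, -0.0180, 0.0130)
(τ − ω×Iω)/I = (-3.2250, -0.2200, -3.4600)
ω + α·dt = (-0.6290, -1.3088, 1.0616)
Hamilton product q⊗(0,ω) = (0.8500000, -1.0035535, -1.2692391, 0.1985284)
q' = normalize(q + ½dt·q⊗(0,ω)) = (0.7236, 0.4796, -0.0254, -0.4957)
a = F/m = (0.5000, 0.7000, 0.7200)
p' = p + v·dt = (-2.2320, -1.3280, 0.2600)
new velocity v' = (1.7200, 1.8280, -0.9712)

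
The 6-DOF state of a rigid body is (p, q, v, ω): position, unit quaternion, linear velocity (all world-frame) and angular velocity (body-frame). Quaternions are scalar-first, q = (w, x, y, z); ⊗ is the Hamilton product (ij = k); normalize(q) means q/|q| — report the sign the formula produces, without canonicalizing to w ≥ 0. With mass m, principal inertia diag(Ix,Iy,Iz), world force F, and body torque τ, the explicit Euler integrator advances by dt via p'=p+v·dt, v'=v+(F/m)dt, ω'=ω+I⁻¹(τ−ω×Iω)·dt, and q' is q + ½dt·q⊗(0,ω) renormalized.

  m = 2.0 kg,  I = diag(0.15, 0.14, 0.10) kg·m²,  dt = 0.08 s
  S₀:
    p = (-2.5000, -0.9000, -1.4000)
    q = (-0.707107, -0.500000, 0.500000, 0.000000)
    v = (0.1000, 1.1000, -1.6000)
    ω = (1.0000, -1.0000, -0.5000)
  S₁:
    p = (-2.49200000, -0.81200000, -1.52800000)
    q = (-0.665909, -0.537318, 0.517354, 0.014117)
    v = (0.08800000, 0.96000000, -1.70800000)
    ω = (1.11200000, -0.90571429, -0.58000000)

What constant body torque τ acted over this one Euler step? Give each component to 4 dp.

τ = (0.1900, 0.1400, -0.0900)

Δω = ω₁−ω₀ = (0.11200000, 0.09428571, -0.08000000)
τ = I·(Δω/dt) + ω₀×(Iω₀) = (0.1900, 0.1400, -0.0900)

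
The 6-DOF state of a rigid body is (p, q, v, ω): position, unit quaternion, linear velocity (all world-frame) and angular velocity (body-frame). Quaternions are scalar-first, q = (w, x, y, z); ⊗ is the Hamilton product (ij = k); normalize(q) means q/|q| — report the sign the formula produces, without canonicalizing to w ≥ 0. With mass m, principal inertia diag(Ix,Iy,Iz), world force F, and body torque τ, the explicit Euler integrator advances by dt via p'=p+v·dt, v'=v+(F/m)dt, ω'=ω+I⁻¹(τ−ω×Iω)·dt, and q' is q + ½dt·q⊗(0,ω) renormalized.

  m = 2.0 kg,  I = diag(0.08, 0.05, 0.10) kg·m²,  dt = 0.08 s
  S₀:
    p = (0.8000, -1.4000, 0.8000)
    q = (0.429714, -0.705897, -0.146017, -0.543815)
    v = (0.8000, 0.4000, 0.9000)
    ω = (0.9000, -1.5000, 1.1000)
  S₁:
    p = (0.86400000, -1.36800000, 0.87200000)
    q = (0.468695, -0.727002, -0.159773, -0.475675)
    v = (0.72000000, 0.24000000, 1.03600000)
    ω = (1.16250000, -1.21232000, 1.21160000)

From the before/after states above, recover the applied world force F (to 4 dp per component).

F = (-2.0000, -4.0000, 3.4000)

Δv = v₁−v₀ = (-0.08000000, -0.16000000, 0.13600000)
m·(v₁−v₀)/dt = (-2.0000, -4.0000, 3.4000)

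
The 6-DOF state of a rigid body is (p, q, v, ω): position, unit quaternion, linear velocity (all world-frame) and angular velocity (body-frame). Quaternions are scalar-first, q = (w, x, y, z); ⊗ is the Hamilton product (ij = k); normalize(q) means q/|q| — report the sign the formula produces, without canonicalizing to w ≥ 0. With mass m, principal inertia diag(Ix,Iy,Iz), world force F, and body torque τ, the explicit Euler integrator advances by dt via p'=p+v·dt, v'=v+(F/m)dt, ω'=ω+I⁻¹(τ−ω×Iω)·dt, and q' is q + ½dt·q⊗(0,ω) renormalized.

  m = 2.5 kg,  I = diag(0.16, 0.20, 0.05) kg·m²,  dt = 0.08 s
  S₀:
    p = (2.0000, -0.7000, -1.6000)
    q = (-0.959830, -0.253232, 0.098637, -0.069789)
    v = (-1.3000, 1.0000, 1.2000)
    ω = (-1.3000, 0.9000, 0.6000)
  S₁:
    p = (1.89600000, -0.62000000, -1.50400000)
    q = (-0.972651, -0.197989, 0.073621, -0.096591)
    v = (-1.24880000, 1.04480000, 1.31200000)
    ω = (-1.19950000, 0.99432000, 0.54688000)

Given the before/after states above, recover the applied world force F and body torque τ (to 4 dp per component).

F = (1.6000, 1.4000, 3.5000)
τ = (0.1200, 0.1500, -0.0800)

v₁ − v₀ = (0.05120000, 0.04480000, 0.11200000)
m·(v₁−v₀)/dt = (1.6000, 1.4000, 3.5000)
Δω = ω₁−ω₀ = (0.10050000, 0.09432000, -0.05312000)
precession coupling = (-0.0810, -0.0858, -0.0468)
I·α + gyro = (0.1200, 0.1500, -0.0800)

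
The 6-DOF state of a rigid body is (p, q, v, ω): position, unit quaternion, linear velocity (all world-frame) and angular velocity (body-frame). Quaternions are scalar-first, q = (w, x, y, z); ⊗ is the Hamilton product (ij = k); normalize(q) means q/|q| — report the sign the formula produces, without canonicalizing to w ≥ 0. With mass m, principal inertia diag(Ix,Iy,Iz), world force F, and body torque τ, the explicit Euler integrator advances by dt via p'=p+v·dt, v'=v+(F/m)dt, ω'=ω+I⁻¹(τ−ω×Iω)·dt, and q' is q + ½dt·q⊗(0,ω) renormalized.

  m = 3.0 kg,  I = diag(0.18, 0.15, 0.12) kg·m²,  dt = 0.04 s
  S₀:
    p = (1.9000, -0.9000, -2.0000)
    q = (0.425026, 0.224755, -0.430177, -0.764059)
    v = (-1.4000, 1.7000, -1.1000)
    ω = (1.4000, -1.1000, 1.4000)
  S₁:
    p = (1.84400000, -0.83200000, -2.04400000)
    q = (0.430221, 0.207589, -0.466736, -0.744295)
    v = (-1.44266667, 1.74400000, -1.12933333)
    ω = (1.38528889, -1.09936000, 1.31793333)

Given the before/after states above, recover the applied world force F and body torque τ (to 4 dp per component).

F = (-3.2000, 3.3000, -2.2000)
τ = (-0.0200, 0.1200, -0.2000)

ω₁ − ω₀ = (-0.01471111, 0.00064000, -0.08206667)
applied torque τ = (-0.0200, 0.1200, -0.2000)
Δv = v₁−v₀ = (-0.04266667, 0.04400000, -0.02933333)
m·(v₁−v₀)/dt = (-3.2000, 3.3000, -2.2000)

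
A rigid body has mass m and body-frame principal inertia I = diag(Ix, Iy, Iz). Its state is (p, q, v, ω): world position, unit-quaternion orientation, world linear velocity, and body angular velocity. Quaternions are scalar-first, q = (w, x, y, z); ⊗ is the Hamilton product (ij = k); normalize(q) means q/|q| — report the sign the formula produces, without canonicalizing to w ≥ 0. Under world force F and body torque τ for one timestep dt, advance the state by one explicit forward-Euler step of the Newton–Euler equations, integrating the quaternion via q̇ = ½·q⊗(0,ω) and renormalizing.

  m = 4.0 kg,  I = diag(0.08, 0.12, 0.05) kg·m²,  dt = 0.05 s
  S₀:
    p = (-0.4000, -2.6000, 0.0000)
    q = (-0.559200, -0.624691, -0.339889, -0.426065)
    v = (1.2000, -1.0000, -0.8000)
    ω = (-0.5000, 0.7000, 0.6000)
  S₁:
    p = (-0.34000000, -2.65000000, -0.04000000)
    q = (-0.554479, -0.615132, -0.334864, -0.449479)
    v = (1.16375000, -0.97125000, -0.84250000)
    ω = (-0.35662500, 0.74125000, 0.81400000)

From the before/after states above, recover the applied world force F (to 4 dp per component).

F = (-2.9000, 2.3000, -3.4000)

velocity change Δv = (-0.03625000, 0.02875000, -0.04250000)
applied force F = (-2.9000, 2.3000, -3.4000)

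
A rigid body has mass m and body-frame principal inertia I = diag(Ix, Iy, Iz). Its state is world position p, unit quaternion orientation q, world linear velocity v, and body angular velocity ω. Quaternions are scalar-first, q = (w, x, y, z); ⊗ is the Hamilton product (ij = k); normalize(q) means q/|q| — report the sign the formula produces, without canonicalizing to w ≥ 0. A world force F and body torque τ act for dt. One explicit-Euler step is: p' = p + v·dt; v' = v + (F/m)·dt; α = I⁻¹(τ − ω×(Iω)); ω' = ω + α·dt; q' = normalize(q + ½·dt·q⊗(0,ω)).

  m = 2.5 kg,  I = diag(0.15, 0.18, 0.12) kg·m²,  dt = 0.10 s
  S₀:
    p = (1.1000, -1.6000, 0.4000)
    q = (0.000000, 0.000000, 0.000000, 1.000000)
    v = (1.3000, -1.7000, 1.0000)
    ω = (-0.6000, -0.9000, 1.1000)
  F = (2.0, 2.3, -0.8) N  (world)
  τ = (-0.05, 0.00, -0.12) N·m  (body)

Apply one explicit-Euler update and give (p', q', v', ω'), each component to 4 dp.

angular accel α = (-0.7293, 0.1100, -1.1350)
ω + α·dt = (-0.6729, -0.8890, 0.9865)
2q̇ = q⊗(0,ω) = (-1.1000000, 0.9000000, -0.6000000, 0.0000000)
updated quaternion q' = (-0.0548, 0.0449, -0.0299, 0.9970)
p' = p + v·dt = (1.2300, -1.7700, 0.5000)
v + (F/m)dt = (1.3800, -1.6080, 0.9680)

p' = (1.2300, -1.7700, 0.5000)
q' = (-0.0548, 0.0449, -0.0299, 0.9970)
v' = (1.3800, -1.6080, 0.9680)
ω' = (-0.6729, -0.8890, 0.9865)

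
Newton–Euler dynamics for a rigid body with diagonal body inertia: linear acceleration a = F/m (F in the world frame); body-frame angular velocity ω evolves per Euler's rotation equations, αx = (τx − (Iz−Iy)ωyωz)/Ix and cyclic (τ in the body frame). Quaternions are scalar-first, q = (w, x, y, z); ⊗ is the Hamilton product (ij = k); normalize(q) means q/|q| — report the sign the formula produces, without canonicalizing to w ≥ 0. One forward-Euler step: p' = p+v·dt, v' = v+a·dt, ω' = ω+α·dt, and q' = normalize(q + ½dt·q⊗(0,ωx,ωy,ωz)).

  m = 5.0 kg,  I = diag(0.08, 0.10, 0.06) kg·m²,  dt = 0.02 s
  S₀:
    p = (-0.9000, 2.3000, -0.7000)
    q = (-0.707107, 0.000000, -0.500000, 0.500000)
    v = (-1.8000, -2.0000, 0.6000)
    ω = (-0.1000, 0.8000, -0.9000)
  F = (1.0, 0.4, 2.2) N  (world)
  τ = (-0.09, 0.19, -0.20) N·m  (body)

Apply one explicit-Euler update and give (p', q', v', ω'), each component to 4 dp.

p' = (-0.9360, 2.2600, -0.6880)
q' = (-0.6986, 0.0012, -0.5061, 0.5058)
v' = (-1.7960, -1.9984, 0.6088)
ω' = (-0.1297, 0.8376, -0.9661)

α = I⁻¹(τ − ω×Iω) = (-1.4850, 1.8820, -3.3067)
ω' = ω + α·dt = (-0.1297, 0.8376, -0.9661)
2q̇ = q⊗(0,ω) = (0.8500000, 0.1207107, -0.6156856, 0.5863963)
q' = normalize(q + ½dt·q⊗(0,ω)) = (-0.6986, 0.0012, -0.5061, 0.5058)
a = F/m = (0.2000, 0.0800, 0.4400)
p' = p + v·dt = (-0.9360, 2.2600, -0.6880)
new velocity v' = (-1.7960, -1.9984, 0.6088)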